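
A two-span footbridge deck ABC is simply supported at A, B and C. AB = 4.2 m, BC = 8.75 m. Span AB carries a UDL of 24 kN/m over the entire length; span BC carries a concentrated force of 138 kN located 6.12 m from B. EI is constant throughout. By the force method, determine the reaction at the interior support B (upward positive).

R_B = 137.2 kN

Insert a hinge at B; M_B is the redundant, and each span becomes simply supported.
Discontinuity in slope at B on the released structure — sum the simple-span end rotations:
  span AB: UDL 24: wL³/(24EI) = 74.09/EI
  span BC: point load 138 at a = 6.12: Pab(L + b)/(6LEI) = 481.5/EI
  relative rotation θ_0 = (74.09 + 481.5)/EI = 555.6/EI
A unit hogging moment at B produces rotation L₁/(3EI) + L₂/(3EI) = 4.317/EI.
Slope continuity at B: θ_0 = M_B·4.317/EI, so M_B = 555.6/4.317 = 128.7 kN·m (hogging).
Span AB, ΣM about A with M_B applied at B: R_B^{AB}·4.2 = 211.7 + 128.7, so R_B^{AB} = 81.04 kN and R_A = 100.8 − 81.04 = 19.76 kN.
Span BC, ΣM about C: R_B^{BC}·8.75 = 362.9 + 128.7, so R_B^{BC} = 56.19 kN and R_C = 138 − 56.19 = 81.81 kN.
R_B = 81.04 + 56.19 = 137.2 kN.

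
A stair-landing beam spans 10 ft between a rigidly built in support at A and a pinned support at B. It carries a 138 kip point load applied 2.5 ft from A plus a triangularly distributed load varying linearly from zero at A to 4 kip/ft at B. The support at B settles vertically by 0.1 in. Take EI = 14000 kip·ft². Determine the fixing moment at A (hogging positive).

M_A = 253.2 kip·ft

Choose R_B as the redundant. The primary structure is the cantilever fixed at A.
Downward deflection at the released point B due to the loads:
  point load 138 at a = 2.5: Pa²(3L − a)/(6EI) = 3953/EI
  triangular load, peak 4 at the free end: 11w₀L⁴/(120EI) = 3667/EI
  δ_0 = 7620/EI
Flexibility coefficient — unit upward force at B: δ_{BB} = L³/(3EI) = 333.3/EI.
With EI = 14000 kip·ft²: δ_0 = 0.54427 ft and δ_{BB} = 0.02381 ft/kip.
Compatibility — the beam at B must follow the support down by 0.008333 ft: δ_0 − R_B·δ_{BB} = 0.008333, so R_B = (0.54427 − 0.008333)/0.02381 = 22.51 kip.
Moment equilibrium about A: M_A = Σ(load moments about A) − R_B·L = 478.3 − 22.51×10 = 253.2 kip·ft.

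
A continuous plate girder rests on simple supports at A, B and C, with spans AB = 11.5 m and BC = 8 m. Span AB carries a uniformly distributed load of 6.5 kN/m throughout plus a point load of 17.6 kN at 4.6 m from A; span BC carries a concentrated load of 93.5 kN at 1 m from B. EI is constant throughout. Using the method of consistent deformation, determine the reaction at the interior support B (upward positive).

Insert a hinge at B; M_B is the redundant, and each span becomes simply supported.
Rotations at B on the released spans (each span's end-slope, ×1/EI):
  span AB: UDL 6.5: wL³/(24EI) = 411.9/EI
  span AB: point load 17.6 at a = 4.6: Pab(L + a)/(6LEI) = 130.3/EI
  span BC: point load 93.5 at a = 1: Pab(L + b)/(6LEI) = 204.5/EI
  relative rotation θ_0 = (542.2 + 204.5)/EI = 746.8/EI
A unit hogging moment at B produces rotation L₁/(3EI) + L₂/(3EI) = 6.5/EI.
Compatibility: M_B·(L₁+L₂)/(3EI) = θ_0, giving M_B = 114.9 kN·m (hogging).
Span AB, ΣM about A with M_B applied at B: R_B^{AB}·11.5 = 510.8 + 114.9, so R_B^{AB} = 54.41 kN and R_A = 92.35 − 54.41 = 37.94 kN.
Span BC, ΣM about C: R_B^{BC}·8 = 654.5 + 114.9, so R_B^{BC} = 96.17 kN and R_C = 93.5 − 96.17 = -2.674 kN.
R_B = 54.41 + 96.17 = 150.6 kN.

R_B = 150.6 kN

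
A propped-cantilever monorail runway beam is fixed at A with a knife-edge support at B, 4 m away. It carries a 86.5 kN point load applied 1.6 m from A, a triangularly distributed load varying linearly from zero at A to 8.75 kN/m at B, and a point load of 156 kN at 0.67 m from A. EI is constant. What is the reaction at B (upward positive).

Remove the prop at B; the released (primary) structure is a cantilever built in at A.
Downward deflection at the released point B due to the loads:
  point load 86.5 at a = 1.6: Pa²(3L − a)/(6EI) = 383.8/EI
  triangular load, peak 8.75 at the free end: 11w₀L⁴/(120EI) = 205.3/EI
  point load 156 at a = 0.67: Pa²(3L − a)/(6EI) = 132.2/EI
  δ_0 = 721.4/EI
Tip deflection under a unit load at B: L³/(3EI) = 21.33/EI.
Compatibility at B: δ_0 − R_B·δ_{BB} = 0, so R_B = 721.4/21.33 = 33.82 kN.

R_B = 33.82 kN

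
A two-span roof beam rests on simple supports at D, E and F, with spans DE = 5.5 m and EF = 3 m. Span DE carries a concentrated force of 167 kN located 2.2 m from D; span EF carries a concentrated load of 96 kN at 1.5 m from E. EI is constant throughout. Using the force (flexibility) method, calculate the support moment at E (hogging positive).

M_E = 118.9 kN·m

Take M_E as the redundant. Released structure: two simple spans DE and EF with a hinge at E.
End slopes at the hinge E, treating each span as simply supported:
  span DE: point load 167 at a = 2.2: Pab(L + a)/(6LEI) = 282.9/EI
  span EF: point load 96 at a = 1.5: Pab(L + b)/(6LEI) = 54/EI
  relative rotation θ_0 = (282.9 + 54)/EI = 336.9/EI
A unit hogging moment at E produces rotation L₁/(3EI) + L₂/(3EI) = 2.833/EI.
Slope continuity at E: θ_0 = M_E·2.833/EI, so M_E = 336.9/2.833 = 118.9 kN·m (hogging).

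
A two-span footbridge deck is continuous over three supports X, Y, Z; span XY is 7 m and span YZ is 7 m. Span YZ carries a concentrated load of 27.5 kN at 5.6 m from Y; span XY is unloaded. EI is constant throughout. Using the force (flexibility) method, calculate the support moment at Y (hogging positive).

Release continuity at Y by inserting a hinge; the redundant is the internal moment M_Y. The primary structure is two simply-supported spans XY and YZ.
End slopes at the hinge Y, treating each span as simply supported:
  span YZ: point load 27.5 at a = 5.6: Pab(L + b)/(6LEI) = 43.12/EI
  relative rotation θ_0 = (0 + 43.12)/EI = 43.12/EI
A unit hogging moment at Y produces rotation L₁/(3EI) + L₂/(3EI) = 4.667/EI.
Compatibility: M_Y·(L₁+L₂)/(3EI) = θ_0, giving M_Y = 9.24 kN·m (hogging).

M_Y = 9.24 kN·m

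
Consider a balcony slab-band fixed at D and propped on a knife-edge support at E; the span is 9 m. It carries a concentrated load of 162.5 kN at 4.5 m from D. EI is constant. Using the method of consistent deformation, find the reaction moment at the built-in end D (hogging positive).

M_D = 274.2 kN·m

Take the reaction at E as the redundant and release it; the primary structure is a cantilever fixed at D.
Deflection at E on the released cantilever, summing each load's contribution:
  point load 162.5 at a = 4.5: Pa²(3L − a)/(6EI) = 12340/EI
Flexibility coefficient — unit upward force at E: δ_{EE} = L³/(3EI) = 243/EI.
Compatibility at E: δ_0 − R_E·δ_{EE} = 0, so R_E = 12340/243 = 50.78 kN.
Moment equilibrium about D: M_D = Σ(load moments about D) − R_E·L = 731.2 − 50.78×9 = 274.2 kN·m.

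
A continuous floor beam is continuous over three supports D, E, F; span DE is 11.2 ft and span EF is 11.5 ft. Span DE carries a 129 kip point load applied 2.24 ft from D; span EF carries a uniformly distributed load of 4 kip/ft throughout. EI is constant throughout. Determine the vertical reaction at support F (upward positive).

Release continuity at E by inserting a hinge; the redundant is the internal moment M_E. The primary structure is two simply-supported spans DE and EF.
End slopes at the hinge E, treating each span as simply supported:
  span DE: point load 129 at a = 2.24: Pab(L + a)/(6LEI) = 517.8/EI
  span EF: UDL 4: wL³/(24EI) = 253.5/EI
  relative rotation θ_0 = (517.8 + 253.5)/EI = 771.3/EI
A unit hogging moment at E produces rotation L₁/(3EI) + L₂/(3EI) = 7.567/EI.
Slope continuity at E: θ_0 = M_E·7.567/EI, so M_E = 771.3/7.567 = 101.9 kip·ft (hogging).
Span EF, ΣM about F: R_E^{EF}·11.5 = 264.5 + 101.9, so R_E^{EF} = 31.86 kip and R_F = 46 − 31.86 = 14.14 kip.

R_F = 14.14 kip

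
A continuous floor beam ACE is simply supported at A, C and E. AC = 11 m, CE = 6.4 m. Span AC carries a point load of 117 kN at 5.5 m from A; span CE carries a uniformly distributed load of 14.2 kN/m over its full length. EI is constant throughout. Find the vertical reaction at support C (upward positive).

Insert a hinge at C; M_C is the redundant, and each span becomes simply supported.
End slopes at the hinge C, treating each span as simply supported:
  span AC: point load 117 at a = 5.5: Pab(L + a)/(6LEI) = 884.8/EI
  span CE: UDL 14.2: wL³/(24EI) = 155.1/EI
  relative rotation θ_0 = (884.8 + 155.1)/EI = 1040/EI
A unit hogging moment at C produces rotation L₁/(3EI) + L₂/(3EI) = 5.8/EI.
Slope continuity at C: θ_0 = M_C·5.8/EI, so M_C = 1040/5.8 = 179.3 kN·m (hogging).
Span AC, ΣM about A with M_C applied at C: R_C^{AC}·11 = 643.5 + 179.3, so R_C^{AC} = 74.8 kN and R_A = 117 − 74.8 = 42.2 kN.
Span CE, ΣM about E: R_C^{CE}·6.4 = 290.8 + 179.3, so R_C^{CE} = 73.45 kN and R_E = 90.88 − 73.45 = 17.43 kN.
R_C = 74.8 + 73.45 = 148.3 kN.

R_C = 148.3 kN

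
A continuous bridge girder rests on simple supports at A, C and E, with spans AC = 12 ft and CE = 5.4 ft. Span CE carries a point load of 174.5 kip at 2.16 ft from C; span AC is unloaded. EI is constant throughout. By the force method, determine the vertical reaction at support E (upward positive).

Release continuity at C by inserting a hinge; the redundant is the internal moment M_C. The primary structure is two simply-supported spans AC and CE.
End slopes at the hinge C, treating each span as simply supported:
  span CE: point load 174.5 at a = 2.16: Pab(L + b)/(6LEI) = 325.7/EI
  relative rotation θ_0 = (0 + 325.7)/EI = 325.7/EI
A unit hogging moment at C produces rotation L₁/(3EI) + L₂/(3EI) = 5.8/EI.
Compatibility: M_C·(L₁+L₂)/(3EI) = θ_0, giving M_C = 56.15 kip·ft (hogging).
Span CE, ΣM about E: R_C^{CE}·5.4 = 565.4 + 56.15, so R_C^{CE} = 115.1 kip and R_E = 174.5 − 115.1 = 59.4 kip.

R_E = 59.4 kip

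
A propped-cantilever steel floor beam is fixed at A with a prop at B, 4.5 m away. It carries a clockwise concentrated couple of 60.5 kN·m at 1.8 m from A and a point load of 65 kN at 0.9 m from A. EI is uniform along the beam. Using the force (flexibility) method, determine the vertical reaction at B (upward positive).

Remove the prop at B; the released (primary) structure is a cantilever built in at A.
Downward deflection at the released point B due to the loads:
  clockwise couple 60.5 at a = 1.8: M₀a(2L − a)/(2EI) = 392/EI
  point load 65 at a = 0.9: Pa²(3L − a)/(6EI) = 110.6/EI
  δ_0 = 502.6/EI
Tip deflection under a unit load at B: L³/(3EI) = 30.38/EI.
Compatibility at B: δ_0 − R_B·δ_{BB} = 0, so R_B = 502.6/30.38 = 16.55 kN.

R_B = 16.55 kN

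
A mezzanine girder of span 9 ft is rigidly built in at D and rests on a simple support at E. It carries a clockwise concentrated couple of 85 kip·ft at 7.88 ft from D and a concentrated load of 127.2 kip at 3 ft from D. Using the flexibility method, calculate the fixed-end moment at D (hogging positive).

Take the reaction at E as the redundant and release it; the primary structure is a cantilever fixed at D.
Downward deflection at the released point E due to the loads:
  clockwise couple 85 at a = 7.88: M₀a(2L − a)/(2EI) = 3389/EI
  point load 127.2 at a = 3: Pa²(3L − a)/(6EI) = 4579/EI
  δ_0 = 7968/EI
Flexibility coefficient — unit upward force at E: δ_{EE} = L³/(3EI) = 243/EI.
The prop prevents deflection at E: R_E = δ_0/δ_{EE} = 7968/243 = 32.79 kip.
Moment equilibrium about D: M_D = Σ(load moments about D) − R_E·L = 466.6 − 32.79×9 = 171.5 kip·ft.

M_D = 171.5 kip·ft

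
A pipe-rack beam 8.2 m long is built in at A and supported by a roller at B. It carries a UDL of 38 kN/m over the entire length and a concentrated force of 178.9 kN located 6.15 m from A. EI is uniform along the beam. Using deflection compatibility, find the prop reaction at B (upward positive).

Release the roller at B. Primary structure: cantilever fixed at A.
Free-end deflection of the primary structure under the applied loading (downward +):
  UDL 38: wL⁴/(8EI) = 21476/EI
  point load 178.9 at a = 6.15: Pa²(3L − a)/(6EI) = 20807/EI
  δ_0 = 42283/EI
Flexibility coefficient — unit upward force at B: δ_{BB} = L³/(3EI) = 183.8/EI.
Compatibility at B: δ_0 − R_B·δ_{BB} = 0, so R_B = 42283/183.8 = 230.1 kN.

R_B = 230.1 kN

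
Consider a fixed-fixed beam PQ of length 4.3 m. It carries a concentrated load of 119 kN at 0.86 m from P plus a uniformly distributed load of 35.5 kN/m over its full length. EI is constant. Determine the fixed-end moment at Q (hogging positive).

Release both end moments; the primary structure is a simply-supported span PQ with redundants M_P and M_Q.
End rotations of the released simple span under the applied load (×1/EI):
  at P: point load 119 at a = 0.86: Pab(L + b)/(6LEI) = 105.6/EI
  at Q: point load 119 at a = 0.86: Pab(L + a)/(6LEI) = 70.41/EI
  at P: UDL 35.5: wL³/(24EI) = 117.6/EI
  at Q: UDL 35.5: wL³/(24EI) = 117.6/EI
  θ_P0 = 223.2/EI,  θ_Q0 = 188/EI
Flexibility coefficients: a unit moment at one end gives L/(3EI) there and L/(6EI) at the far end, so f₁₁ = f₂₂ = 1.433/EI and f₁₂ = f₂₁ = 0.7167/EI.
Compatibility — zero rotation at each built-in end:
  1.433 M_P + 0.7167 M_Q = 223.2
  0.7167 M_P + 1.433 M_Q = 188
Solving the pair gives M_P = 120.2 kN·m and M_Q = 71.07 kN·m (hogging).

M_Q = 71.07 kN·m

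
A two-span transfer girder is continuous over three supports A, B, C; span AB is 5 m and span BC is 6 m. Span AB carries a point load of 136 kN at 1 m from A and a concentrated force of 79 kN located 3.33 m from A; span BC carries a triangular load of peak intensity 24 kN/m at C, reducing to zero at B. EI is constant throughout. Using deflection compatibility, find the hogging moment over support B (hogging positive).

M_B = 90.43 kN·m

Release continuity at B by inserting a hinge; the redundant is the internal moment M_B. The primary structure is two simply-supported spans AB and BC.
Rotations at B on the released spans (each span's end-slope, ×1/EI):
  span AB: point load 136 at a = 1: Pab(L + a)/(6LEI) = 108.8/EI
  span AB: point load 79 at a = 3.33: Pab(L + a)/(6LEI) = 122/EI
  span BC: triangular load, peak 24: 7w₀L³/(360EI) = 100.8/EI
  relative rotation θ_0 = (230.8 + 100.8)/EI = 331.6/EI
A unit hogging moment at B produces rotation L₁/(3EI) + L₂/(3EI) = 3.667/EI.
Slope continuity at B: θ_0 = M_B·3.667/EI, so M_B = 331.6/3.667 = 90.43 kN·m (hogging).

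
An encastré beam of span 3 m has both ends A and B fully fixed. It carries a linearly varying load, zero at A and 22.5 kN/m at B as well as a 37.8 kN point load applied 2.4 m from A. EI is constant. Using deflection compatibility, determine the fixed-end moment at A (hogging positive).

Release both end moments; the primary structure is a simply-supported span AB with redundants M_A and M_B.
Simple-span end rotations at A and B under the given loads:
  at A: triangular load, peak 22.5: 7w₀L³/(360EI) = 11.81/EI
  at B: triangular load, peak 22.5: w₀L³/(45EI) = 13.5/EI
  at A: point load 37.8 at a = 2.4: Pab(L + b)/(6LEI) = 10.89/EI
  at B: point load 37.8 at a = 2.4: Pab(L + a)/(6LEI) = 16.33/EI
  θ_A0 = 22.7/EI,  θ_B0 = 29.83/EI
Flexibility coefficients: a unit moment at one end gives L/(3EI) there and L/(6EI) at the far end, so f₁₁ = f₂₂ = 1/EI and f₁₂ = f₂₁ = 0.5/EI.
Compatibility — zero rotation at each built-in end:
  1 M_A + 0.5 M_B = 22.7
  0.5 M_A + 1 M_B = 29.83
Solving the pair gives M_A = 10.38 kN·m and M_B = 24.64 kN·m (hogging).

M_A = 10.38 kN·m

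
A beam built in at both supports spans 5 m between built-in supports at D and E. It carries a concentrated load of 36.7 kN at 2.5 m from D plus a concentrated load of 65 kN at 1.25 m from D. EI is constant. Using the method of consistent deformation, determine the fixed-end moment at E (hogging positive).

M_E = 38.17 kN·m

Release both end moments; the primary structure is a simply-supported span DE with redundants M_D and M_E.
End rotations of the released simple span under the applied load (×1/EI):
  at D: point load 36.7 at a = 2.5: Pab(L + b)/(6LEI) = 57.34/EI
  at E: point load 36.7 at a = 2.5: Pab(L + a)/(6LEI) = 57.34/EI
  at D: point load 65 at a = 1.25: Pab(L + b)/(6LEI) = 88.87/EI
  at E: point load 65 at a = 1.25: Pab(L + a)/(6LEI) = 63.48/EI
  θ_D0 = 146.2/EI,  θ_E0 = 120.8/EI
Flexibility coefficients: a unit moment at one end gives L/(3EI) there and L/(6EI) at the far end, so f₁₁ = f₂₂ = 1.667/EI and f₁₂ = f₂₁ = 0.8333/EI.
Compatibility — zero rotation at each built-in end:
  1.667 M_D + 0.8333 M_E = 146.2
  0.8333 M_D + 1.667 M_E = 120.8
Solving the pair gives M_D = 68.64 kN·m and M_E = 38.17 kN·m (hogging).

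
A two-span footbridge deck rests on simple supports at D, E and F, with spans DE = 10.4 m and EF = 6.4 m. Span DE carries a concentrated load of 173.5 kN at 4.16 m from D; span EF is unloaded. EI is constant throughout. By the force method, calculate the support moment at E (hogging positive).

Release continuity at E by inserting a hinge; the redundant is the internal moment M_E. The primary structure is two simply-supported spans DE and EF.
End slopes at the hinge E, treating each span as simply supported:
  span DE: point load 173.5 at a = 4.16: Pab(L + a)/(6LEI) = 1051/EI
  relative rotation θ_0 = (1051 + 0)/EI = 1051/EI
A unit hogging moment at E produces rotation L₁/(3EI) + L₂/(3EI) = 5.6/EI.
Compatibility: M_E·(L₁+L₂)/(3EI) = θ_0, giving M_E = 187.7 kN·m (hogging).

M_E = 187.7 kN·m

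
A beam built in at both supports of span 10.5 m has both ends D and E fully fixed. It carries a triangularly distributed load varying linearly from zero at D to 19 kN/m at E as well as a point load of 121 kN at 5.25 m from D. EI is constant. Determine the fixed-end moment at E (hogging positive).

M_E = 263.6 kN·m

Release both end moments; the primary structure is a simply-supported span DE with redundants M_D and M_E.
End rotations of the released simple span under the applied load (×1/EI):
  at D: triangular load, peak 19: 7w₀L³/(360EI) = 427.7/EI
  at E: triangular load, peak 19: w₀L³/(45EI) = 488.8/EI
  at D: point load 121 at a = 5.25: Pab(L + b)/(6LEI) = 833.8/EI
  at E: point load 121 at a = 5.25: Pab(L + a)/(6LEI) = 833.8/EI
  θ_D0 = 1261/EI,  θ_E0 = 1323/EI
Flexibility coefficients: a unit moment at one end gives L/(3EI) there and L/(6EI) at the far end, so f₁₁ = f₂₂ = 3.5/EI and f₁₂ = f₂₁ = 1.75/EI.
Compatibility — zero rotation at each built-in end:
  3.5 M_D + 1.75 M_E = 1261
  1.75 M_D + 3.5 M_E = 1323
Solving the pair gives M_D = 228.6 kN·m and M_E = 263.6 kN·m (hogging).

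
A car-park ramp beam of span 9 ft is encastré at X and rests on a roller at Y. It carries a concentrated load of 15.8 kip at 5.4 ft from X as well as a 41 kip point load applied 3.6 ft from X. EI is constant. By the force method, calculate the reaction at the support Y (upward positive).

R_Y = 15.35 kip

Choose R_Y as the redundant. The primary structure is the cantilever fixed at X.
Deflection at Y on the released cantilever, summing each load's contribution:
  point load 15.8 at a = 5.4: Pa²(3L − a)/(6EI) = 1659/EI
  point load 41 at a = 3.6: Pa²(3L − a)/(6EI) = 2072/EI
  δ_0 = 3731/EI
Flexibility coefficient — unit upward force at Y: δ_{YY} = L³/(3EI) = 243/EI.
The prop prevents deflection at Y: R_Y = δ_0/δ_{YY} = 3731/243 = 15.35 kip.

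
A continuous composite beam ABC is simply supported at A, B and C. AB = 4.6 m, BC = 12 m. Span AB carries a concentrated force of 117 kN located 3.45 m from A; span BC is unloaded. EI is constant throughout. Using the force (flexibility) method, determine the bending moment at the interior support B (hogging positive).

Release continuity at B by inserting a hinge; the redundant is the internal moment M_B. The primary structure is two simply-supported spans AB and BC.
Discontinuity in slope at B on the released structure — sum the simple-span end rotations:
  span AB: point load 117 at a = 3.45: Pab(L + a)/(6LEI) = 135.4/EI
  relative rotation θ_0 = (135.4 + 0)/EI = 135.4/EI
A unit hogging moment at B produces rotation L₁/(3EI) + L₂/(3EI) = 5.533/EI.
Slope continuity at B: θ_0 = M_B·5.533/EI, so M_B = 135.4/5.533 = 24.47 kN·m (hogging).

M_B = 24.47 kN·m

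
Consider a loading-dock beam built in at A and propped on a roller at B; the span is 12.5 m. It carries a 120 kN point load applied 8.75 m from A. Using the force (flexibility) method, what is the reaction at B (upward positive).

Release the roller at B. Primary structure: cantilever fixed at A.
Deflection at B on the released cantilever, summing each load's contribution:
  point load 120 at a = 8.75: Pa²(3L − a)/(6EI) = 44023/EI
Tip deflection under a unit load at B: L³/(3EI) = 651/EI.
Compatibility at B: δ_0 − R_B·δ_{BB} = 0, so R_B = 44023/651 = 67.62 kN.

R_B = 67.62 kN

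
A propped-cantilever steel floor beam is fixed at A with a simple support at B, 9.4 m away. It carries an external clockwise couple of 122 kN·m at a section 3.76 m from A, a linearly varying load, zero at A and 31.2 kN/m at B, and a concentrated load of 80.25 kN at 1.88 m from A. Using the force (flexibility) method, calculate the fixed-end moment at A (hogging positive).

M_A = 274.3 kN·m

Release the roller at B. Primary structure: cantilever fixed at A.
Downward deflection at the released point B due to the loads:
  clockwise couple 122 at a = 3.76: M₀a(2L − a)/(2EI) = 3450/EI
  triangular load, peak 31.2 at the free end: 11w₀L⁴/(120EI) = 22329/EI
  point load 80.25 at a = 1.88: Pa²(3L − a)/(6EI) = 1244/EI
  δ_0 = 27023/EI
Flexibility coefficient — unit upward force at B: δ_{BB} = L³/(3EI) = 276.9/EI.
The prop prevents deflection at B: R_B = δ_0/δ_{BB} = 27023/276.9 = 97.61 kN.
Moment equilibrium about A: M_A = Σ(load moments about A) − R_B·L = 1192 − 97.61×9.4 = 274.3 kN·m.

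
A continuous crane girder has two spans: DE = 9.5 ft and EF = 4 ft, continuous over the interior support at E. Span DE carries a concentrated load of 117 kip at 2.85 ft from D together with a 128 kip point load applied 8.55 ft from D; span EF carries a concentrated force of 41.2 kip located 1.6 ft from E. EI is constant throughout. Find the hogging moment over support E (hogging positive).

Insert a hinge at E; M_E is the redundant, and each span becomes simply supported.
Discontinuity in slope at E on the released structure — sum the simple-span end rotations:
  span DE: point load 117 at a = 2.85: Pab(L + a)/(6LEI) = 480.4/EI
  span DE: point load 128 at a = 8.55: Pab(L + a)/(6LEI) = 329.2/EI
  span EF: point load 41.2 at a = 1.6: Pab(L + b)/(6LEI) = 42.19/EI
  relative rotation θ_0 = (809.7 + 42.19)/EI = 851.9/EI
A unit hogging moment at E produces rotation L₁/(3EI) + L₂/(3EI) = 4.5/EI.
Compatibility: M_E·(L₁+L₂)/(3EI) = θ_0, giving M_E = 189.3 kip·ft (hogging).

M_E = 189.3 kip·ft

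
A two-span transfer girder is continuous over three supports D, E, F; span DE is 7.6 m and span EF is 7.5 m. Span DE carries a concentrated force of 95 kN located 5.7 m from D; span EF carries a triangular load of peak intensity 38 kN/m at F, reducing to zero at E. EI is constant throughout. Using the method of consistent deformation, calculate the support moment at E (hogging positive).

Release continuity at E by inserting a hinge; the redundant is the internal moment M_E. The primary structure is two simply-supported spans DE and EF.
End slopes at the hinge E, treating each span as simply supported:
  span DE: point load 95 at a = 5.7: Pab(L + a)/(6LEI) = 300.1/EI
  span EF: triangular load, peak 38: 7w₀L³/(360EI) = 311.7/EI
  relative rotation θ_0 = (300.1 + 311.7)/EI = 611.8/EI
A unit hogging moment at E produces rotation L₁/(3EI) + L₂/(3EI) = 5.033/EI.
Slope continuity at E: θ_0 = M_E·5.033/EI, so M_E = 611.8/5.033 = 121.5 kN·m (hogging).

M_E = 121.5 kN·m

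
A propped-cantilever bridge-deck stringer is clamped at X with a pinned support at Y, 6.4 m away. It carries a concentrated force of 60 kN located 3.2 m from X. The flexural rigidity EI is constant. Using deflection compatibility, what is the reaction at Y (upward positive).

R_Y = 18.75 kN

Take the reaction at Y as the redundant and release it; the primary structure is a cantilever fixed at X.
Downward deflection at the released point Y due to the loads:
  point load 60 at a = 3.2: Pa²(3L − a)/(6EI) = 1638/EI
Flexibility coefficient — unit upward force at Y: δ_{YY} = L³/(3EI) = 87.38/EI.
Compatibility at Y: δ_0 − R_Y·δ_{YY} = 0, so R_Y = 1638/87.38 = 18.75 kN.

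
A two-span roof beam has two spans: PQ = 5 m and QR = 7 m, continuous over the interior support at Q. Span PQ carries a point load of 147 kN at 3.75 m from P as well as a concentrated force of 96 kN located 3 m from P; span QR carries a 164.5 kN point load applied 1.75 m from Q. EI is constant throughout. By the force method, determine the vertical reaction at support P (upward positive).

R_P = 35.38 kN

Insert a hinge at Q; M_Q is the redundant, and each span becomes simply supported.
Discontinuity in slope at Q on the released structure — sum the simple-span end rotations:
  span PQ: point load 147 at a = 3.75: Pab(L + a)/(6LEI) = 201/EI
  span PQ: point load 96 at a = 3: Pab(L + a)/(6LEI) = 153.6/EI
  span QR: point load 164.5 at a = 1.75: Pab(L + b)/(6LEI) = 440.8/EI
  relative rotation θ_0 = (354.6 + 440.8)/EI = 795.4/EI
A unit hogging moment at Q produces rotation L₁/(3EI) + L₂/(3EI) = 4/EI.
Compatibility: M_Q·(L₁+L₂)/(3EI) = θ_0, giving M_Q = 198.8 kN·m (hogging).
Span PQ, ΣM about P with M_Q applied at Q: R_Q^{PQ}·5 = 839.2 + 198.8, so R_Q^{PQ} = 207.6 kN and R_P = 243 − 207.6 = 35.38 kN.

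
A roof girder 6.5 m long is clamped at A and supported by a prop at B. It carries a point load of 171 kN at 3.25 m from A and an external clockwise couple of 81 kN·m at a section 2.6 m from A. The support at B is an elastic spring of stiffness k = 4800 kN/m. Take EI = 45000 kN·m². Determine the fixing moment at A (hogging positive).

M_A = 251.1 kN·m

Release the roller at B. Primary structure: cantilever fixed at A.
Deflection at B on the released cantilever, summing each load's contribution:
  point load 171 at a = 3.25: Pa²(3L − a)/(6EI) = 4892/EI
  clockwise couple 81 at a = 2.6: M₀a(2L − a)/(2EI) = 1095/EI
  δ_0 = 5987/EI
Tip deflection under a unit load at B: L³/(3EI) = 91.54/EI.
With EI = 45000 kN·m²: δ_0 = 0.13304 m and δ_{BB} = 0.002034 m/kN.
Compatibility — the spring shortens by R_B/k under the reaction it provides: δ_0 − R_B·δ_{BB} = R_B/k. With 1/k = 0.000208 m/kN, R_B = δ_0 / (δ_{BB} + 1/k) = 0.13304 / (0.002034 + 0.000208) = 59.32 kN.
Moment equilibrium about A: M_A = Σ(load moments about A) − R_B·L = 636.8 − 59.32×6.5 = 251.1 kN·m.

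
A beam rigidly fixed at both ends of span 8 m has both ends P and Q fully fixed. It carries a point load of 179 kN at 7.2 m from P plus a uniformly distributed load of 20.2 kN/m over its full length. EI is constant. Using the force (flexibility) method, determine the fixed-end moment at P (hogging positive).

Take the two fixed-end moments M_P, M_Q as redundants; the released structure is the simple span PQ.
End rotations of the released simple span under the applied load (×1/EI):
  at P: point load 179 at a = 7.2: Pab(L + b)/(6LEI) = 189/EI
  at Q: point load 179 at a = 7.2: Pab(L + a)/(6LEI) = 326.5/EI
  at P: UDL 20.2: wL³/(24EI) = 430.9/EI
  at Q: UDL 20.2: wL³/(24EI) = 430.9/EI
  θ_P0 = 620/EI,  θ_Q0 = 757.4/EI
Flexibility coefficients: a unit moment at one end gives L/(3EI) there and L/(6EI) at the far end, so f₁₁ = f₂₂ = 2.667/EI and f₁₂ = f₂₁ = 1.333/EI.
Compatibility — zero rotation at each built-in end:
  2.667 M_P + 1.333 M_Q = 620
  1.333 M_P + 2.667 M_Q = 757.4
Solving the pair gives M_P = 120.6 kN·m and M_Q = 223.7 kN·m (hogging).

M_P = 120.6 kN·m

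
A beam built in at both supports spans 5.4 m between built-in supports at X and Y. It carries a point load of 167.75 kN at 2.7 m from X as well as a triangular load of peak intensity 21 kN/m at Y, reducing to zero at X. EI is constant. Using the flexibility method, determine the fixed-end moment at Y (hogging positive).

Take the two fixed-end moments M_X, M_Y as redundants; the released structure is the simple span XY.
Simple-span end rotations at X and Y under the given loads:
  at X: point load 167.75 at a = 2.7: Pab(L + b)/(6LEI) = 305.7/EI
  at Y: point load 167.75 at a = 2.7: Pab(L + a)/(6LEI) = 305.7/EI
  at X: triangular load, peak 21: 7w₀L³/(360EI) = 64.3/EI
  at Y: triangular load, peak 21: w₀L³/(45EI) = 73.48/EI
  θ_X0 = 370/EI,  θ_Y0 = 379.2/EI
Flexibility coefficients: a unit moment at one end gives L/(3EI) there and L/(6EI) at the far end, so f₁₁ = f₂₂ = 1.8/EI and f₁₂ = f₂₁ = 0.9/EI.
Compatibility — zero rotation at each built-in end:
  1.8 M_X + 0.9 M_Y = 370
  0.9 M_X + 1.8 M_Y = 379.2
Solving the pair gives M_X = 133.6 kN·m and M_Y = 143.8 kN·m (hogging).

M_Y = 143.8 kN·m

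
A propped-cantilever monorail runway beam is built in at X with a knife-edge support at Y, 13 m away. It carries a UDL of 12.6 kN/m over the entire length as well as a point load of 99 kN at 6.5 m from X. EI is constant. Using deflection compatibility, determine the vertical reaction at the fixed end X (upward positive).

Take the reaction at Y as the redundant and release it; the primary structure is a cantilever fixed at X.
Downward deflection at the released point Y due to the loads:
  UDL 12.6: wL⁴/(8EI) = 44984/EI
  point load 99 at a = 6.5: Pa²(3L − a)/(6EI) = 22657/EI
  δ_0 = 67640/EI
Flexibility coefficient — unit upward force at Y: δ_{YY} = L³/(3EI) = 732.3/EI.
The prop prevents deflection at Y: R_Y = δ_0/δ_{YY} = 67640/732.3 = 92.36 kN.
Vertical equilibrium: R_X = ΣP − R_Y = 262.8 − 92.36 = 170.4 kN.

R_X = 170.4 kN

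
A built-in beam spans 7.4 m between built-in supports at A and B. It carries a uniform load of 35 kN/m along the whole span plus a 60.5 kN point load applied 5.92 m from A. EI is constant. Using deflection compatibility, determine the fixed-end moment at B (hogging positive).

M_B = 217 kN·m

Take the two fixed-end moments M_A, M_B as redundants; the released structure is the simple span AB.
Simple-span end rotations at A and B under the given loads:
  at A: UDL 35: wL³/(24EI) = 591/EI
  at B: UDL 35: wL³/(24EI) = 591/EI
  at A: point load 60.5 at a = 5.92: Pab(L + b)/(6LEI) = 106/EI
  at B: point load 60.5 at a = 5.92: Pab(L + a)/(6LEI) = 159/EI
  θ_A0 = 697/EI,  θ_B0 = 750/EI
Flexibility coefficients: a unit moment at one end gives L/(3EI) there and L/(6EI) at the far end, so f₁₁ = f₂₂ = 2.467/EI and f₁₂ = f₂₁ = 1.233/EI.
Compatibility — zero rotation at each built-in end:
  2.467 M_A + 1.233 M_B = 697
  1.233 M_A + 2.467 M_B = 750
Solving the pair gives M_A = 174 kN·m and M_B = 217 kN·m (hogging).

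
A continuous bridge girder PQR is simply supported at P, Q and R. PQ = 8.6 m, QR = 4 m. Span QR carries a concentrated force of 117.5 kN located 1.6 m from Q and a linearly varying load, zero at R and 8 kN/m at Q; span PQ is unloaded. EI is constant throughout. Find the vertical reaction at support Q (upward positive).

R_Q = 92.65 kN

Insert a hinge at Q; M_Q is the redundant, and each span becomes simply supported.
Discontinuity in slope at Q on the released structure — sum the simple-span end rotations:
  span QR: point load 117.5 at a = 1.6: Pab(L + b)/(6LEI) = 120.3/EI
  span QR: triangular load, peak 8: w₀L³/(45EI) = 11.38/EI
  relative rotation θ_0 = (0 + 131.7)/EI = 131.7/EI
A unit hogging moment at Q produces rotation L₁/(3EI) + L₂/(3EI) = 4.2/EI.
Slope continuity at Q: θ_0 = M_Q·4.2/EI, so M_Q = 131.7/4.2 = 31.36 kN·m (hogging).
Span PQ, ΣM about P with M_Q applied at Q: R_Q^{PQ}·8.6 = 0 + 31.36, so R_Q^{PQ} = 3.646 kN and R_P = 0 − 3.646 = -3.646 kN.
Span QR, ΣM about R: R_Q^{QR}·4 = 324.7 + 31.36, so R_Q^{QR} = 89.01 kN and R_R = 133.5 − 89.01 = 44.49 kN.
R_Q = 3.646 + 89.01 = 92.65 kN.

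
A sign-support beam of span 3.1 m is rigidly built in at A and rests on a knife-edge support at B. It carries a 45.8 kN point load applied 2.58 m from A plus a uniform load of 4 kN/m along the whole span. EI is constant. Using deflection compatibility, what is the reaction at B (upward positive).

R_B = 39.03 kN

Remove the prop at B; the released (primary) structure is a cantilever built in at A.
Downward deflection at the released point B due to the loads:
  point load 45.8 at a = 2.58: Pa²(3L − a)/(6EI) = 341.4/EI
  UDL 4: wL⁴/(8EI) = 46.18/EI
  δ_0 = 387.6/EI
Tip deflection under a unit load at B: L³/(3EI) = 9.93/EI.
Compatibility at B: δ_0 − R_B·δ_{BB} = 0, so R_B = 387.6/9.93 = 39.03 kN.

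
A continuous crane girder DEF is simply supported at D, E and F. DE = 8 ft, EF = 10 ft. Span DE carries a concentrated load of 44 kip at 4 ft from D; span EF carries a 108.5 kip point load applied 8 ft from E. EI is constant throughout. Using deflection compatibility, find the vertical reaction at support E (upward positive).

R_E = 63.32 kip

Insert a hinge at E; M_E is the redundant, and each span becomes simply supported.
End slopes at the hinge E, treating each span as simply supported:
  span DE: point load 44 at a = 4: Pab(L + a)/(6LEI) = 176/EI
  span EF: point load 108.5 at a = 8: Pab(L + b)/(6LEI) = 347.2/EI
  relative rotation θ_0 = (176 + 347.2)/EI = 523.2/EI
A unit hogging moment at E produces rotation L₁/(3EI) + L₂/(3EI) = 6/EI.
Slope continuity at E: θ_0 = M_E·6/EI, so M_E = 523.2/6 = 87.2 kip·ft (hogging).
Span DE, ΣM about D with M_E applied at E: R_E^{DE}·8 = 176 + 87.2, so R_E^{DE} = 32.9 kip and R_D = 44 − 32.9 = 11.1 kip.
Span EF, ΣM about F: R_E^{EF}·10 = 217 + 87.2, so R_E^{EF} = 30.42 kip and R_F = 108.5 − 30.42 = 78.08 kip.
R_E = 32.9 + 30.42 = 63.32 kip.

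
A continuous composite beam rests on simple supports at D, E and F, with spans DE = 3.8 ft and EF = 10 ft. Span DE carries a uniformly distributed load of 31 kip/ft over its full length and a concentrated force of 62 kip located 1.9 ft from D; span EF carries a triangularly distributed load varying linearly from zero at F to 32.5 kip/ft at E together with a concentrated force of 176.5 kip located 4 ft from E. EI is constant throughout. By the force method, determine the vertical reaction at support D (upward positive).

R_D = -23.3 kip

Take M_E as the redundant. Released structure: two simple spans DE and EF with a hinge at E.
Discontinuity in slope at E on the released structure — sum the simple-span end rotations:
  span DE: UDL 31: wL³/(24EI) = 70.88/EI
  span DE: point load 62 at a = 1.9: Pab(L + a)/(6LEI) = 55.95/EI
  span EF: triangular load, peak 32.5: w₀L³/(45EI) = 722.2/EI
  span EF: point load 176.5 at a = 4: Pab(L + b)/(6LEI) = 1130/EI
  relative rotation θ_0 = (126.8 + 1852)/EI = 1979/EI
A unit hogging moment at E produces rotation L₁/(3EI) + L₂/(3EI) = 4.6/EI.
Compatibility: M_E·(L₁+L₂)/(3EI) = θ_0, giving M_E = 430.1 kip·ft (hogging).
Span DE, ΣM about D with M_E applied at E: R_E^{DE}·3.8 = 341.6 + 430.1, so R_E^{DE} = 203.1 kip and R_D = 179.8 − 203.1 = -23.3 kip.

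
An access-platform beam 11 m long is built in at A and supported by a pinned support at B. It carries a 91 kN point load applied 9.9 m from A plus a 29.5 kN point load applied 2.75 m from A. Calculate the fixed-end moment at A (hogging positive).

Release the roller at B. Primary structure: cantilever fixed at A.
Deflection at B on the released cantilever, summing each load's contribution:
  point load 91 at a = 9.9: Pa²(3L − a)/(6EI) = 34338/EI
  point load 29.5 at a = 2.75: Pa²(3L − a)/(6EI) = 1125/EI
  δ_0 = 35463/EI
Tip deflection under a unit load at B: L³/(3EI) = 443.7/EI.
Compatibility at B: δ_0 − R_B·δ_{BB} = 0, so R_B = 35463/443.7 = 79.93 kN.
Moment equilibrium about A: M_A = Σ(load moments about A) − R_B·L = 982 − 79.93×11 = 102.8 kN·m.

M_A = 102.8 kN·m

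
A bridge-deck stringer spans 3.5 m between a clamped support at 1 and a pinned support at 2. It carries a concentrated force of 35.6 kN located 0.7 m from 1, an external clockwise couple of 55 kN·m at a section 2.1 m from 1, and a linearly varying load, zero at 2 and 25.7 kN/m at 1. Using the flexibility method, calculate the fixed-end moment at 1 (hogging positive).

Release the roller at 2. Primary structure: cantilever fixed at 1.
Deflection at 2 on the released cantilever, summing each load's contribution:
  point load 35.6 at a = 0.7: Pa²(3L − a)/(6EI) = 28.49/EI
  clockwise couple 55 at a = 2.1: M₀a(2L − a)/(2EI) = 283/EI
  triangular load, peak 25.7 at the fixed end: w₀L⁴/(30EI) = 128.6/EI
  δ_0 = 440/EI
Flexibility coefficient — unit upward force at 2: δ_{22} = L³/(3EI) = 14.29/EI.
Compatibility at 2: δ_0 − R_2·δ_{22} = 0, so R_2 = 440/14.29 = 30.79 kN.
Moment equilibrium about 1: M_1 = Σ(load moments about 1) − R_2·L = 132.4 − 30.79×3.5 = 24.63 kN·m.

M_1 = 24.63 kN·m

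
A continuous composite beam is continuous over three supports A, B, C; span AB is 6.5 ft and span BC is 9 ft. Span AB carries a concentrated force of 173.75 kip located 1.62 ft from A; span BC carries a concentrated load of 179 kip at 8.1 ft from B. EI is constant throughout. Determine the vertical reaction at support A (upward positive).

Insert a hinge at B; M_B is the redundant, and each span becomes simply supported.
Discontinuity in slope at B on the released structure — sum the simple-span end rotations:
  span AB: point load 173.75 at a = 1.62: Pab(L + a)/(6LEI) = 286/EI
  span BC: point load 179 at a = 8.1: Pab(L + b)/(6LEI) = 239.2/EI
  relative rotation θ_0 = (286 + 239.2)/EI = 525.2/EI
A unit hogging moment at B produces rotation L₁/(3EI) + L₂/(3EI) = 5.167/EI.
Compatibility: M_B·(L₁+L₂)/(3EI) = θ_0, giving M_B = 101.7 kip·ft (hogging).
Span AB, ΣM about A with M_B applied at B: R_B^{AB}·6.5 = 281.5 + 101.7, so R_B^{AB} = 58.94 kip and R_A = 173.8 − 58.94 = 114.8 kip.

R_A = 114.8 kip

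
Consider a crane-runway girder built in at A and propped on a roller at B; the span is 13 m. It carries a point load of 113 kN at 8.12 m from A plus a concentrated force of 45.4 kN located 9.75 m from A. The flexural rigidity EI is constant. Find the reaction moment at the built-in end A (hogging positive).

M_A = 306 kN·m

Take the reaction at B as the redundant and release it; the primary structure is a cantilever fixed at A.
Primary-structure tip deflection at B by superposition:
  point load 113 at a = 8.12: Pa²(3L − a)/(6EI) = 38346/EI
  point load 45.4 at a = 9.75: Pa²(3L − a)/(6EI) = 21040/EI
  δ_0 = 59385/EI
Tip deflection under a unit load at B: L³/(3EI) = 732.3/EI.
The prop prevents deflection at B: R_B = δ_0/δ_{BB} = 59385/732.3 = 81.09 kN.
Moment equilibrium about A: M_A = Σ(load moments about A) − R_B·L = 1360 − 81.09×13 = 306 kN·m.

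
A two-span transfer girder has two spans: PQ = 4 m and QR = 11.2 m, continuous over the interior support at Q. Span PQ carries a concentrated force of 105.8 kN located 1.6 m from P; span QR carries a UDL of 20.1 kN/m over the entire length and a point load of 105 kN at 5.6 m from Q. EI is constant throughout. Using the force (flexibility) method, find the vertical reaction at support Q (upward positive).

Release continuity at Q by inserting a hinge; the redundant is the internal moment M_Q. The primary structure is two simply-supported spans PQ and QR.
End slopes at the hinge Q, treating each span as simply supported:
  span PQ: point load 105.8 at a = 1.6: Pab(L + a)/(6LEI) = 94.8/EI
  span QR: UDL 20.1: wL³/(24EI) = 1177/EI
  span QR: point load 105 at a = 5.6: Pab(L + b)/(6LEI) = 823.2/EI
  relative rotation θ_0 = (94.8 + 2000)/EI = 2095/EI
A unit hogging moment at Q produces rotation L₁/(3EI) + L₂/(3EI) = 5.067/EI.
Slope continuity at Q: θ_0 = M_Q·5.067/EI, so M_Q = 2095/5.067 = 413.4 kN·m (hogging).
Span PQ, ΣM about P with M_Q applied at Q: R_Q^{PQ}·4 = 169.3 + 413.4, so R_Q^{PQ} = 145.7 kN and R_P = 105.8 − 145.7 = -39.87 kN.
Span QR, ΣM about R: R_Q^{QR}·11.2 = 1849 + 413.4, so R_Q^{QR} = 202 kN and R_R = 330.1 − 202 = 128.1 kN.
R_Q = 145.7 + 202 = 347.6 kN.

R_Q = 347.6 kN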